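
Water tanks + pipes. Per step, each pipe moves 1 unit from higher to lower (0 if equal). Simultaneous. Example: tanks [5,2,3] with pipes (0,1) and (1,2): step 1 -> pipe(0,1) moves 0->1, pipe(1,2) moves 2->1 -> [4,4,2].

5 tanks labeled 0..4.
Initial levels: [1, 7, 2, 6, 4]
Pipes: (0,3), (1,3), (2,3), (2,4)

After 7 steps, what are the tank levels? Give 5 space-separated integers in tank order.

Step 1: flows [3->0,1->3,3->2,4->2] -> levels [2 6 4 5 3]
Step 2: flows [3->0,1->3,3->2,2->4] -> levels [3 5 4 4 4]
Step 3: flows [3->0,1->3,2=3,2=4] -> levels [4 4 4 4 4]
Step 4: flows [0=3,1=3,2=3,2=4] -> levels [4 4 4 4 4]
  -> stable; steps 5..7 unchanged -> [4 4 4 4 4]

Answer: 4 4 4 4 4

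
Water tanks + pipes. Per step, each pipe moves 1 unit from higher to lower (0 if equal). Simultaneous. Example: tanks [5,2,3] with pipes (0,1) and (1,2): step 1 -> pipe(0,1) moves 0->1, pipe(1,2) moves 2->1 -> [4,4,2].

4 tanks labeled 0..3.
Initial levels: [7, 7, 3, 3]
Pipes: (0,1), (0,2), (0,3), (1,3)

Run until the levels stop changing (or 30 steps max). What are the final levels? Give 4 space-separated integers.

Answer: 5 4 5 6

Derivation:
Step 1: flows [0=1,0->2,0->3,1->3] -> levels [5 6 4 5]
Step 2: flows [1->0,0->2,0=3,1->3] -> levels [5 4 5 6]
Step 3: flows [0->1,0=2,3->0,3->1] -> levels [5 6 5 4]
Step 4: flows [1->0,0=2,0->3,1->3] -> levels [5 4 5 6]
  -> period-2 cycle: step 4 state = step 2 state; never stabilizes
  -> state at step 30: (30-2) mod 2 = 0, same as step 2 -> [5 4 5 6]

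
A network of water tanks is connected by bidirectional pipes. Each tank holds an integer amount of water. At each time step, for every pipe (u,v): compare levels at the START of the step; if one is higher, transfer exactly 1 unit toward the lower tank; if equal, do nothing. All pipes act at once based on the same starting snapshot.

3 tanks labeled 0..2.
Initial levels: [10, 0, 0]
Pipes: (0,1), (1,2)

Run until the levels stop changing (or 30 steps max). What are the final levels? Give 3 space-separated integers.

Step 1: flows [0->1,1=2] -> levels [9 1 0]
Step 2: flows [0->1,1->2] -> levels [8 1 1]
Step 3: flows [0->1,1=2] -> levels [7 2 1]
Step 4: flows [0->1,1->2] -> levels [6 2 2]
Step 5: flows [0->1,1=2] -> levels [5 3 2]
Step 6: flows [0->1,1->2] -> levels [4 3 3]
Step 7: flows [0->1,1=2] -> levels [3 4 3]
Step 8: flows [1->0,1->2] -> levels [4 2 4]
Step 9: flows [0->1,2->1] -> levels [3 4 3]
  -> period-2 cycle: step 9 state = step 7 state; never stabilizes
  -> state at step 30: (30-7) mod 2 = 1, same as step 8 -> [4 2 4]

Answer: 4 2 4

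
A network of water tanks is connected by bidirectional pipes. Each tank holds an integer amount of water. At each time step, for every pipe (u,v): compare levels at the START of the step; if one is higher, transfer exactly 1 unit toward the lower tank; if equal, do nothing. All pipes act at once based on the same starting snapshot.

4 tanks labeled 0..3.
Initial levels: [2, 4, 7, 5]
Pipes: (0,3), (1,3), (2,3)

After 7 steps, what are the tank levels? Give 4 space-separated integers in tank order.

Answer: 5 5 5 3

Derivation:
Step 1: flows [3->0,3->1,2->3] -> levels [3 5 6 4]
Step 2: flows [3->0,1->3,2->3] -> levels [4 4 5 5]
Step 3: flows [3->0,3->1,2=3] -> levels [5 5 5 3]
Step 4: flows [0->3,1->3,2->3] -> levels [4 4 4 6]
Step 5: flows [3->0,3->1,3->2] -> levels [5 5 5 3]
  -> period-2 cycle: step 5 state = step 3 state
  -> state at step 7: (7-3) mod 2 = 0, same as step 3 -> [5 5 5 3]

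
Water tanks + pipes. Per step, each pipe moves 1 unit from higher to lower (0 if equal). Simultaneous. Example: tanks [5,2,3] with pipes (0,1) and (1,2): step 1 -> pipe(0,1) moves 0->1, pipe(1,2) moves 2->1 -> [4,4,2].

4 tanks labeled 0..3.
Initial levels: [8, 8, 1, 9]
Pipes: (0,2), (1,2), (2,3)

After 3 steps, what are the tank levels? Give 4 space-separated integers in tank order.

Answer: 7 7 5 7

Derivation:
Step 1: flows [0->2,1->2,3->2] -> levels [7 7 4 8]
Step 2: flows [0->2,1->2,3->2] -> levels [6 6 7 7]
Step 3: flows [2->0,2->1,2=3] -> levels [7 7 5 7]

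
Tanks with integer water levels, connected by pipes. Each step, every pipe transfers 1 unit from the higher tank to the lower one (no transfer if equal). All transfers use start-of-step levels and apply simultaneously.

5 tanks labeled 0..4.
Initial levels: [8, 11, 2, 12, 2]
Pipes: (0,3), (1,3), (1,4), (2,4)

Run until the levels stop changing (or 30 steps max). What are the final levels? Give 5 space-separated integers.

Step 1: flows [3->0,3->1,1->4,2=4] -> levels [9 11 2 10 3]
Step 2: flows [3->0,1->3,1->4,4->2] -> levels [10 9 3 10 3]
Step 3: flows [0=3,3->1,1->4,2=4] -> levels [10 9 3 9 4]
Step 4: flows [0->3,1=3,1->4,4->2] -> levels [9 8 4 10 4]
Step 5: flows [3->0,3->1,1->4,2=4] -> levels [10 8 4 8 5]
Step 6: flows [0->3,1=3,1->4,4->2] -> levels [9 7 5 9 5]
Step 7: flows [0=3,3->1,1->4,2=4] -> levels [9 7 5 8 6]
Step 8: flows [0->3,3->1,1->4,4->2] -> levels [8 7 6 8 6]
Step 9: flows [0=3,3->1,1->4,2=4] -> levels [8 7 6 7 7]
Step 10: flows [0->3,1=3,1=4,4->2] -> levels [7 7 7 8 6]
Step 11: flows [3->0,3->1,1->4,2->4] -> levels [8 7 6 6 8]
Step 12: flows [0->3,1->3,4->1,4->2] -> levels [7 7 7 8 6]
  -> period-2 cycle: step 12 state = step 10 state; never stabilizes
  -> state at step 30: (30-10) mod 2 = 0, same as step 10 -> [7 7 7 8 6]

Answer: 7 7 7 8 6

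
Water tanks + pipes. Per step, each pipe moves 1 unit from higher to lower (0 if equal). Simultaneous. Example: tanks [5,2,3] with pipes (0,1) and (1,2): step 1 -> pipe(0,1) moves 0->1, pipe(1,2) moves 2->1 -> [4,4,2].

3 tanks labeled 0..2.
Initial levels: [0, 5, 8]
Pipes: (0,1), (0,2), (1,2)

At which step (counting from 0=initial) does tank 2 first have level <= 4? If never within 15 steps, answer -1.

Answer: 2

Derivation:
Step 1: flows [1->0,2->0,2->1] -> levels [2 5 6]
Step 2: flows [1->0,2->0,2->1] -> levels [4 5 4]
Tank 2 first reaches <=4 at step 2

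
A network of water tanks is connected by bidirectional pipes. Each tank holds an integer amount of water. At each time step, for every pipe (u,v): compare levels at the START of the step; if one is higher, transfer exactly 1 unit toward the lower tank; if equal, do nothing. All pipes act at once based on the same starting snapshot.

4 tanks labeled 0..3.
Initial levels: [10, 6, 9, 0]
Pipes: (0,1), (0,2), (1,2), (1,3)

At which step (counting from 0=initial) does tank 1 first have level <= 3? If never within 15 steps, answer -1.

Step 1: flows [0->1,0->2,2->1,1->3] -> levels [8 7 9 1]
Step 2: flows [0->1,2->0,2->1,1->3] -> levels [8 8 7 2]
Step 3: flows [0=1,0->2,1->2,1->3] -> levels [7 6 9 3]
Step 4: flows [0->1,2->0,2->1,1->3] -> levels [7 7 7 4]
Step 5: flows [0=1,0=2,1=2,1->3] -> levels [7 6 7 5]
Step 6: flows [0->1,0=2,2->1,1->3] -> levels [6 7 6 6]
Step 7: flows [1->0,0=2,1->2,1->3] -> levels [7 4 7 7]
Step 8: flows [0->1,0=2,2->1,3->1] -> levels [6 7 6 6]
  -> period-2 cycle (repeats step 6); tank 1 never drops to <=3
Tank 1 never reaches <=3 within 15 steps

Answer: -1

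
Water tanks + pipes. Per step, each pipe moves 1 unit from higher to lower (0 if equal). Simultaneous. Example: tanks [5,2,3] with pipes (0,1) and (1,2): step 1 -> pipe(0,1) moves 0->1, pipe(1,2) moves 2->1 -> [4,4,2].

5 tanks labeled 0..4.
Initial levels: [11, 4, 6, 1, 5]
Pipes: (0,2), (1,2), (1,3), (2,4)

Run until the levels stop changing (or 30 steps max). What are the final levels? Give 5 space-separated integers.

Answer: 5 4 7 6 5

Derivation:
Step 1: flows [0->2,2->1,1->3,2->4] -> levels [10 4 5 2 6]
Step 2: flows [0->2,2->1,1->3,4->2] -> levels [9 4 6 3 5]
Step 3: flows [0->2,2->1,1->3,2->4] -> levels [8 4 5 4 6]
Step 4: flows [0->2,2->1,1=3,4->2] -> levels [7 5 6 4 5]
Step 5: flows [0->2,2->1,1->3,2->4] -> levels [6 5 5 5 6]
Step 6: flows [0->2,1=2,1=3,4->2] -> levels [5 5 7 5 5]
Step 7: flows [2->0,2->1,1=3,2->4] -> levels [6 6 4 5 6]
Step 8: flows [0->2,1->2,1->3,4->2] -> levels [5 4 7 6 5]
Step 9: flows [2->0,2->1,3->1,2->4] -> levels [6 6 4 5 6]
  -> period-2 cycle: step 9 state = step 7 state; never stabilizes
  -> state at step 30: (30-7) mod 2 = 1, same as step 8 -> [5 4 7 6 5]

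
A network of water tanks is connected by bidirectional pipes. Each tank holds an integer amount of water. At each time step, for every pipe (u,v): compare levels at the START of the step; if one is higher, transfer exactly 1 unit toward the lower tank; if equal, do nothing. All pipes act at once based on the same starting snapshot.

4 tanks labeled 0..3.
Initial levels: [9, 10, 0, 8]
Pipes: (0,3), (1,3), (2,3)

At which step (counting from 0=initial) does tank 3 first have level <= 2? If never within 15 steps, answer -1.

Answer: -1

Derivation:
Step 1: flows [0->3,1->3,3->2] -> levels [8 9 1 9]
Step 2: flows [3->0,1=3,3->2] -> levels [9 9 2 7]
Step 3: flows [0->3,1->3,3->2] -> levels [8 8 3 8]
Step 4: flows [0=3,1=3,3->2] -> levels [8 8 4 7]
Step 5: flows [0->3,1->3,3->2] -> levels [7 7 5 8]
Step 6: flows [3->0,3->1,3->2] -> levels [8 8 6 5]
Step 7: flows [0->3,1->3,2->3] -> levels [7 7 5 8]
  -> period-2 cycle (repeats step 5); tank 3 never drops to <=2
Tank 3 never reaches <=2 within 15 steps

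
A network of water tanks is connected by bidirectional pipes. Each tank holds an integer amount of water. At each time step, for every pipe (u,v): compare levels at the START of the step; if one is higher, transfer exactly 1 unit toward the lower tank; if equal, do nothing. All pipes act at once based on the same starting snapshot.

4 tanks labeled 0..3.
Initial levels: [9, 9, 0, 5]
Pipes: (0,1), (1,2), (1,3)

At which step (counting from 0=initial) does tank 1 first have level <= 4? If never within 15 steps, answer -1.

Step 1: flows [0=1,1->2,1->3] -> levels [9 7 1 6]
Step 2: flows [0->1,1->2,1->3] -> levels [8 6 2 7]
Step 3: flows [0->1,1->2,3->1] -> levels [7 7 3 6]
Step 4: flows [0=1,1->2,1->3] -> levels [7 5 4 7]
Step 5: flows [0->1,1->2,3->1] -> levels [6 6 5 6]
Step 6: flows [0=1,1->2,1=3] -> levels [6 5 6 6]
Step 7: flows [0->1,2->1,3->1] -> levels [5 8 5 5]
Step 8: flows [1->0,1->2,1->3] -> levels [6 5 6 6]
  -> period-2 cycle (repeats step 6); tank 1 never drops to <=4
Tank 1 never reaches <=4 within 15 steps

Answer: -1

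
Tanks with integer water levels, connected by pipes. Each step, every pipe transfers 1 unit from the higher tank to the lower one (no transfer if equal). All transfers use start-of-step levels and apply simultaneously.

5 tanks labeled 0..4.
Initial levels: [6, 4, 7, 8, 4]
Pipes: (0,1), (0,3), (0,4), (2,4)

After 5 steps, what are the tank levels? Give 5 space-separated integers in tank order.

Step 1: flows [0->1,3->0,0->4,2->4] -> levels [5 5 6 7 6]
Step 2: flows [0=1,3->0,4->0,2=4] -> levels [7 5 6 6 5]
Step 3: flows [0->1,0->3,0->4,2->4] -> levels [4 6 5 7 7]
Step 4: flows [1->0,3->0,4->0,4->2] -> levels [7 5 6 6 5]
  -> period-2 cycle: step 4 state = step 2 state
  -> state at step 5: (5-2) mod 2 = 1, same as step 3 -> [4 6 5 7 7]

Answer: 4 6 5 7 7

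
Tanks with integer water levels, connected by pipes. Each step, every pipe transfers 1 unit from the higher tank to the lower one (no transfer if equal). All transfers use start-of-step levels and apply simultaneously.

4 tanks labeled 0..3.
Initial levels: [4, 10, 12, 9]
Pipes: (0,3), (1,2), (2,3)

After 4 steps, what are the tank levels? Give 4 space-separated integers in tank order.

Answer: 8 9 10 8

Derivation:
Step 1: flows [3->0,2->1,2->3] -> levels [5 11 10 9]
Step 2: flows [3->0,1->2,2->3] -> levels [6 10 10 9]
Step 3: flows [3->0,1=2,2->3] -> levels [7 10 9 9]
Step 4: flows [3->0,1->2,2=3] -> levels [8 9 10 8]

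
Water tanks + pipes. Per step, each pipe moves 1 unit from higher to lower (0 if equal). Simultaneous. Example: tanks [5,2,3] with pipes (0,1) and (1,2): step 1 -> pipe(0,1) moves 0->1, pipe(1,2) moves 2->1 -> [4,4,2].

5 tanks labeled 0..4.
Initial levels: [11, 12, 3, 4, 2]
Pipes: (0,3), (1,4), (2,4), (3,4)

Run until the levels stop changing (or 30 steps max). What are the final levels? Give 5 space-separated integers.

Answer: 7 6 6 5 8

Derivation:
Step 1: flows [0->3,1->4,2->4,3->4] -> levels [10 11 2 4 5]
Step 2: flows [0->3,1->4,4->2,4->3] -> levels [9 10 3 6 4]
Step 3: flows [0->3,1->4,4->2,3->4] -> levels [8 9 4 6 5]
Step 4: flows [0->3,1->4,4->2,3->4] -> levels [7 8 5 6 6]
Step 5: flows [0->3,1->4,4->2,3=4] -> levels [6 7 6 7 6]
Step 6: flows [3->0,1->4,2=4,3->4] -> levels [7 6 6 5 8]
Step 7: flows [0->3,4->1,4->2,4->3] -> levels [6 7 7 7 5]
Step 8: flows [3->0,1->4,2->4,3->4] -> levels [7 6 6 5 8]
  -> period-2 cycle: step 8 state = step 6 state; never stabilizes
  -> state at step 30: (30-6) mod 2 = 0, same as step 6 -> [7 6 6 5 8]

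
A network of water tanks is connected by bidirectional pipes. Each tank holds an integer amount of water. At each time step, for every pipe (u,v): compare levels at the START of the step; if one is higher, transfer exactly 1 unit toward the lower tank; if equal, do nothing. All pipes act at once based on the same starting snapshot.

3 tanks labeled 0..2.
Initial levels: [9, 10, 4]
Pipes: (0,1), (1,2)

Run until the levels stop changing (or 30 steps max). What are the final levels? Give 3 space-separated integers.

Answer: 8 7 8

Derivation:
Step 1: flows [1->0,1->2] -> levels [10 8 5]
Step 2: flows [0->1,1->2] -> levels [9 8 6]
Step 3: flows [0->1,1->2] -> levels [8 8 7]
Step 4: flows [0=1,1->2] -> levels [8 7 8]
Step 5: flows [0->1,2->1] -> levels [7 9 7]
Step 6: flows [1->0,1->2] -> levels [8 7 8]
  -> period-2 cycle: step 6 state = step 4 state; never stabilizes
  -> state at step 30: (30-4) mod 2 = 0, same as step 4 -> [8 7 8]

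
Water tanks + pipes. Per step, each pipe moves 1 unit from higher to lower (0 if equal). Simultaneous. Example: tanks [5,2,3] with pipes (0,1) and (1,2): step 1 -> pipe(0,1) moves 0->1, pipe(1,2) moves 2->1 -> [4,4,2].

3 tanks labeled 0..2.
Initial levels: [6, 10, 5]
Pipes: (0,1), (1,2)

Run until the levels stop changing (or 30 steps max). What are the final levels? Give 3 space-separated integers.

Step 1: flows [1->0,1->2] -> levels [7 8 6]
Step 2: flows [1->0,1->2] -> levels [8 6 7]
Step 3: flows [0->1,2->1] -> levels [7 8 6]
  -> period-2 cycle: step 3 state = step 1 state; never stabilizes
  -> state at step 30: (30-1) mod 2 = 1, same as step 2 -> [8 6 7]

Answer: 8 6 7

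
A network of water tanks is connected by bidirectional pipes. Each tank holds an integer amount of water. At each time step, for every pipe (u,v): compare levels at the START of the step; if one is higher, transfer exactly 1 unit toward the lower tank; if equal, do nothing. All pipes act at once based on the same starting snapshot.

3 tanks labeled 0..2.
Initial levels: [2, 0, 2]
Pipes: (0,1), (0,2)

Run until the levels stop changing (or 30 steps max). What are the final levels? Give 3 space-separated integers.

Step 1: flows [0->1,0=2] -> levels [1 1 2]
Step 2: flows [0=1,2->0] -> levels [2 1 1]
Step 3: flows [0->1,0->2] -> levels [0 2 2]
Step 4: flows [1->0,2->0] -> levels [2 1 1]
  -> period-2 cycle: step 4 state = step 2 state; never stabilizes
  -> state at step 30: (30-2) mod 2 = 0, same as step 2 -> [2 1 1]

Answer: 2 1 1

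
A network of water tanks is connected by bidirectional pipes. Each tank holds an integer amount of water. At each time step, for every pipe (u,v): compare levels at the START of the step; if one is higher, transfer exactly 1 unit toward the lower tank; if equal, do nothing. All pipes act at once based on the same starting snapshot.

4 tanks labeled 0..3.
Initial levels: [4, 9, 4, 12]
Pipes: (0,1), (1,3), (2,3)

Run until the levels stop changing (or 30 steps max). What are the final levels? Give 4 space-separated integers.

Step 1: flows [1->0,3->1,3->2] -> levels [5 9 5 10]
Step 2: flows [1->0,3->1,3->2] -> levels [6 9 6 8]
Step 3: flows [1->0,1->3,3->2] -> levels [7 7 7 8]
Step 4: flows [0=1,3->1,3->2] -> levels [7 8 8 6]
Step 5: flows [1->0,1->3,2->3] -> levels [8 6 7 8]
Step 6: flows [0->1,3->1,3->2] -> levels [7 8 8 6]
  -> period-2 cycle: step 6 state = step 4 state; never stabilizes
  -> state at step 30: (30-4) mod 2 = 0, same as step 4 -> [7 8 8 6]

Answer: 7 8 8 6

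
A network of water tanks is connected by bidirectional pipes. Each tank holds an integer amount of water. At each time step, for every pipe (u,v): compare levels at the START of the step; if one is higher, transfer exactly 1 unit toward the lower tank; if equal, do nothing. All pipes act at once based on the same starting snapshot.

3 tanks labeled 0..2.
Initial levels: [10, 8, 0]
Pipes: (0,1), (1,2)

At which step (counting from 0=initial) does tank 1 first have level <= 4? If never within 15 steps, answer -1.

Step 1: flows [0->1,1->2] -> levels [9 8 1]
Step 2: flows [0->1,1->2] -> levels [8 8 2]
Step 3: flows [0=1,1->2] -> levels [8 7 3]
Step 4: flows [0->1,1->2] -> levels [7 7 4]
Step 5: flows [0=1,1->2] -> levels [7 6 5]
Step 6: flows [0->1,1->2] -> levels [6 6 6]
Step 7: flows [0=1,1=2] -> levels [6 6 6]
  -> stable; tank 1 stays at 6 > 4
Tank 1 never reaches <=4 within 15 steps

Answer: -1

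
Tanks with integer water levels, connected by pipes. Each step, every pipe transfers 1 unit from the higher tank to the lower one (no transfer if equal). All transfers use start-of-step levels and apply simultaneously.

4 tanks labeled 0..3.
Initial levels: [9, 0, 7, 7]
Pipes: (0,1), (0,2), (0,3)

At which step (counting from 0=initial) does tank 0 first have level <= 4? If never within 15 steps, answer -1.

Step 1: flows [0->1,0->2,0->3] -> levels [6 1 8 8]
Step 2: flows [0->1,2->0,3->0] -> levels [7 2 7 7]
Step 3: flows [0->1,0=2,0=3] -> levels [6 3 7 7]
Step 4: flows [0->1,2->0,3->0] -> levels [7 4 6 6]
Step 5: flows [0->1,0->2,0->3] -> levels [4 5 7 7]
Tank 0 first reaches <=4 at step 5

Answer: 5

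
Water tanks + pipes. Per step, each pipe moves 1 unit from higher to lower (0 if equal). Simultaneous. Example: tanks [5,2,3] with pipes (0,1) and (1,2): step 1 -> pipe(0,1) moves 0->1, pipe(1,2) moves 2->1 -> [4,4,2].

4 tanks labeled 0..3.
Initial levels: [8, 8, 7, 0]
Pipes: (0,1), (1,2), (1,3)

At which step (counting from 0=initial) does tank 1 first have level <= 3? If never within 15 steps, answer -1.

Step 1: flows [0=1,1->2,1->3] -> levels [8 6 8 1]
Step 2: flows [0->1,2->1,1->3] -> levels [7 7 7 2]
Step 3: flows [0=1,1=2,1->3] -> levels [7 6 7 3]
Step 4: flows [0->1,2->1,1->3] -> levels [6 7 6 4]
Step 5: flows [1->0,1->2,1->3] -> levels [7 4 7 5]
Step 6: flows [0->1,2->1,3->1] -> levels [6 7 6 4]
  -> period-2 cycle (repeats step 4); tank 1 never drops to <=3
Tank 1 never reaches <=3 within 15 steps

Answer: -1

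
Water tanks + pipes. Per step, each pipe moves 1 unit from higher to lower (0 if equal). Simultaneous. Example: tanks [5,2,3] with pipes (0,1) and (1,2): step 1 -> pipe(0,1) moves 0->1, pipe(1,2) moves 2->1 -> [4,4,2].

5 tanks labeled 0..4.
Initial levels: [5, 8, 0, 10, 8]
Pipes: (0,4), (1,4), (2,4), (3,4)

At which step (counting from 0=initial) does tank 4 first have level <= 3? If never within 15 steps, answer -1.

Step 1: flows [4->0,1=4,4->2,3->4] -> levels [6 8 1 9 7]
Step 2: flows [4->0,1->4,4->2,3->4] -> levels [7 7 2 8 7]
Step 3: flows [0=4,1=4,4->2,3->4] -> levels [7 7 3 7 7]
Step 4: flows [0=4,1=4,4->2,3=4] -> levels [7 7 4 7 6]
Step 5: flows [0->4,1->4,4->2,3->4] -> levels [6 6 5 6 8]
Step 6: flows [4->0,4->1,4->2,4->3] -> levels [7 7 6 7 4]
Step 7: flows [0->4,1->4,2->4,3->4] -> levels [6 6 5 6 8]
  -> period-2 cycle (repeats step 5); tank 4 never drops to <=3
Tank 4 never reaches <=3 within 15 steps

Answer: -1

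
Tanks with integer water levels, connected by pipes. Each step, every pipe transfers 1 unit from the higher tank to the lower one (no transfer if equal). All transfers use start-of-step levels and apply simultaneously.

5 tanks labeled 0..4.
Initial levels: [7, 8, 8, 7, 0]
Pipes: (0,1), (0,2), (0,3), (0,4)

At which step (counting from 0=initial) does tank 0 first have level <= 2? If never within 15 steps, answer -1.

Answer: -1

Derivation:
Step 1: flows [1->0,2->0,0=3,0->4] -> levels [8 7 7 7 1]
Step 2: flows [0->1,0->2,0->3,0->4] -> levels [4 8 8 8 2]
Step 3: flows [1->0,2->0,3->0,0->4] -> levels [6 7 7 7 3]
Step 4: flows [1->0,2->0,3->0,0->4] -> levels [8 6 6 6 4]
Step 5: flows [0->1,0->2,0->3,0->4] -> levels [4 7 7 7 5]
Step 6: flows [1->0,2->0,3->0,4->0] -> levels [8 6 6 6 4]
  -> period-2 cycle (repeats step 4); tank 0 never drops to <=2
Tank 0 never reaches <=2 within 15 steps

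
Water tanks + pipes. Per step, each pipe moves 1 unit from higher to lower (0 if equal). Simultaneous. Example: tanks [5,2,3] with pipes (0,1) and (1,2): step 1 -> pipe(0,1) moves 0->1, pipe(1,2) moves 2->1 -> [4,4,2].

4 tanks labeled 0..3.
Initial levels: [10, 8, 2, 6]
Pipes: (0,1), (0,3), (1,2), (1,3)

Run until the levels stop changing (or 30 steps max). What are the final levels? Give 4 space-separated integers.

Step 1: flows [0->1,0->3,1->2,1->3] -> levels [8 7 3 8]
Step 2: flows [0->1,0=3,1->2,3->1] -> levels [7 8 4 7]
Step 3: flows [1->0,0=3,1->2,1->3] -> levels [8 5 5 8]
Step 4: flows [0->1,0=3,1=2,3->1] -> levels [7 7 5 7]
Step 5: flows [0=1,0=3,1->2,1=3] -> levels [7 6 6 7]
Step 6: flows [0->1,0=3,1=2,3->1] -> levels [6 8 6 6]
Step 7: flows [1->0,0=3,1->2,1->3] -> levels [7 5 7 7]
Step 8: flows [0->1,0=3,2->1,3->1] -> levels [6 8 6 6]
  -> period-2 cycle: step 8 state = step 6 state; never stabilizes
  -> state at step 30: (30-6) mod 2 = 0, same as step 6 -> [6 8 6 6]

Answer: 6 8 6 6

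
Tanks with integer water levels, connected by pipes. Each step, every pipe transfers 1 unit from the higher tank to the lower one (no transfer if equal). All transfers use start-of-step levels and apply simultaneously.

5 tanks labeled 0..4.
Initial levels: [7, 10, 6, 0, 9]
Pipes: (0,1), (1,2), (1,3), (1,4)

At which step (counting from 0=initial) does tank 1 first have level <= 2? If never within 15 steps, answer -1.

Answer: -1

Derivation:
Step 1: flows [1->0,1->2,1->3,1->4] -> levels [8 6 7 1 10]
Step 2: flows [0->1,2->1,1->3,4->1] -> levels [7 8 6 2 9]
Step 3: flows [1->0,1->2,1->3,4->1] -> levels [8 6 7 3 8]
Step 4: flows [0->1,2->1,1->3,4->1] -> levels [7 8 6 4 7]
Step 5: flows [1->0,1->2,1->3,1->4] -> levels [8 4 7 5 8]
Step 6: flows [0->1,2->1,3->1,4->1] -> levels [7 8 6 4 7]
  -> period-2 cycle (repeats step 4); tank 1 never drops to <=2
Tank 1 never reaches <=2 within 15 steps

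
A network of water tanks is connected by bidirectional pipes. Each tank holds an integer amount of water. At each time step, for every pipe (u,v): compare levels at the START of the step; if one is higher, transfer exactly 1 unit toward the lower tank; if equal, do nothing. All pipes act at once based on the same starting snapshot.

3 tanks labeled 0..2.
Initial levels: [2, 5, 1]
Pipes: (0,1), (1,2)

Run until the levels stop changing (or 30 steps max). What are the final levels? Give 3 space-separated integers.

Step 1: flows [1->0,1->2] -> levels [3 3 2]
Step 2: flows [0=1,1->2] -> levels [3 2 3]
Step 3: flows [0->1,2->1] -> levels [2 4 2]
Step 4: flows [1->0,1->2] -> levels [3 2 3]
  -> period-2 cycle: step 4 state = step 2 state; never stabilizes
  -> state at step 30: (30-2) mod 2 = 0, same as step 2 -> [3 2 3]

Answer: 3 2 3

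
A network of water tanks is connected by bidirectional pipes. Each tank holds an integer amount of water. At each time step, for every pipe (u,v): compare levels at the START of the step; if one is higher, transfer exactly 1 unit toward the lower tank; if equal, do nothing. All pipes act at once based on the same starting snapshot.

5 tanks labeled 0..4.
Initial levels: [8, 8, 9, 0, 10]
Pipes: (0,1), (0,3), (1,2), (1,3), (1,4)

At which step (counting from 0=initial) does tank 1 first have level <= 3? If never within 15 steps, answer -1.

Answer: -1

Derivation:
Step 1: flows [0=1,0->3,2->1,1->3,4->1] -> levels [7 9 8 2 9]
Step 2: flows [1->0,0->3,1->2,1->3,1=4] -> levels [7 6 9 4 9]
Step 3: flows [0->1,0->3,2->1,1->3,4->1] -> levels [5 8 8 6 8]
Step 4: flows [1->0,3->0,1=2,1->3,1=4] -> levels [7 6 8 6 8]
Step 5: flows [0->1,0->3,2->1,1=3,4->1] -> levels [5 9 7 7 7]
Step 6: flows [1->0,3->0,1->2,1->3,1->4] -> levels [7 5 8 7 8]
Step 7: flows [0->1,0=3,2->1,3->1,4->1] -> levels [6 9 7 6 7]
Step 8: flows [1->0,0=3,1->2,1->3,1->4] -> levels [7 5 8 7 8]
  -> period-2 cycle (repeats step 6); tank 1 never drops to <=3
Tank 1 never reaches <=3 within 15 steps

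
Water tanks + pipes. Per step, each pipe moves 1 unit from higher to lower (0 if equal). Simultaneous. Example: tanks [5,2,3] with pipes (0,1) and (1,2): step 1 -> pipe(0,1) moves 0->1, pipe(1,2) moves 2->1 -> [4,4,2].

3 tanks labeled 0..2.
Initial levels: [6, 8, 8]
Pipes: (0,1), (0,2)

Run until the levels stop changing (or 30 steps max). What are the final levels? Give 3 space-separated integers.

Answer: 6 8 8

Derivation:
Step 1: flows [1->0,2->0] -> levels [8 7 7]
Step 2: flows [0->1,0->2] -> levels [6 8 8]
  -> period-2 cycle: step 2 state = step 0 state; never stabilizes
  -> state at step 30: (30-0) mod 2 = 0, same as step 0 -> [6 8 8]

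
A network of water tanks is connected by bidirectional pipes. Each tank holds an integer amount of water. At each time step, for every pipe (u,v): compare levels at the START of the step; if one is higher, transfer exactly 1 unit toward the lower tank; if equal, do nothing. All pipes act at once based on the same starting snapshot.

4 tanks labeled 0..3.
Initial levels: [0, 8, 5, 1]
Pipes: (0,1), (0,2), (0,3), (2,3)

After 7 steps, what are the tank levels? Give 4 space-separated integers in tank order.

Step 1: flows [1->0,2->0,3->0,2->3] -> levels [3 7 3 1]
Step 2: flows [1->0,0=2,0->3,2->3] -> levels [3 6 2 3]
Step 3: flows [1->0,0->2,0=3,3->2] -> levels [3 5 4 2]
Step 4: flows [1->0,2->0,0->3,2->3] -> levels [4 4 2 4]
Step 5: flows [0=1,0->2,0=3,3->2] -> levels [3 4 4 3]
Step 6: flows [1->0,2->0,0=3,2->3] -> levels [5 3 2 4]
Step 7: flows [0->1,0->2,0->3,3->2] -> levels [2 4 4 4]

Answer: 2 4 4 4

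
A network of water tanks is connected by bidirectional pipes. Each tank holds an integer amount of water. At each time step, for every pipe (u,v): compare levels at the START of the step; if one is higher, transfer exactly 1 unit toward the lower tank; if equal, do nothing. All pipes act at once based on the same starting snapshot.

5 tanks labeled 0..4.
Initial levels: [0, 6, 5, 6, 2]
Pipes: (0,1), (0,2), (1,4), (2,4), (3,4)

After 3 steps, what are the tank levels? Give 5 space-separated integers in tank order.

Step 1: flows [1->0,2->0,1->4,2->4,3->4] -> levels [2 4 3 5 5]
Step 2: flows [1->0,2->0,4->1,4->2,3=4] -> levels [4 4 3 5 3]
Step 3: flows [0=1,0->2,1->4,2=4,3->4] -> levels [3 3 4 4 5]

Answer: 3 3 4 4 5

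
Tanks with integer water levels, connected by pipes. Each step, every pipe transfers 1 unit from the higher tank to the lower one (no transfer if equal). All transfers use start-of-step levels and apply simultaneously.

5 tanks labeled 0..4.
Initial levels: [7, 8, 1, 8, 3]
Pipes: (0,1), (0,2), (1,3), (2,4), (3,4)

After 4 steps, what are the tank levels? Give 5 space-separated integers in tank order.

Answer: 4 7 6 4 6

Derivation:
Step 1: flows [1->0,0->2,1=3,4->2,3->4] -> levels [7 7 3 7 3]
Step 2: flows [0=1,0->2,1=3,2=4,3->4] -> levels [6 7 4 6 4]
Step 3: flows [1->0,0->2,1->3,2=4,3->4] -> levels [6 5 5 6 5]
Step 4: flows [0->1,0->2,3->1,2=4,3->4] -> levels [4 7 6 4 6]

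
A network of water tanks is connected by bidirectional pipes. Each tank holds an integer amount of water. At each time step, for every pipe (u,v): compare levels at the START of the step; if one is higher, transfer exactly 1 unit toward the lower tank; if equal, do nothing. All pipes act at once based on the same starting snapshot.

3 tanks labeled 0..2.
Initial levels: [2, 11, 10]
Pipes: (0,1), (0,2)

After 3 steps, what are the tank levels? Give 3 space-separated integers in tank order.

Step 1: flows [1->0,2->0] -> levels [4 10 9]
Step 2: flows [1->0,2->0] -> levels [6 9 8]
Step 3: flows [1->0,2->0] -> levels [8 8 7]

Answer: 8 8 7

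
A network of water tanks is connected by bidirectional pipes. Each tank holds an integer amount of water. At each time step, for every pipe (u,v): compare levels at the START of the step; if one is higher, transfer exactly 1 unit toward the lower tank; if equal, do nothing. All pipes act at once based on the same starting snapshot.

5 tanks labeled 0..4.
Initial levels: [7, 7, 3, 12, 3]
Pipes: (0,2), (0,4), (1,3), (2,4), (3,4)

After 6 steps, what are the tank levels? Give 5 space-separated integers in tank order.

Answer: 5 7 7 6 7

Derivation:
Step 1: flows [0->2,0->4,3->1,2=4,3->4] -> levels [5 8 4 10 5]
Step 2: flows [0->2,0=4,3->1,4->2,3->4] -> levels [4 9 6 8 5]
Step 3: flows [2->0,4->0,1->3,2->4,3->4] -> levels [6 8 4 8 6]
Step 4: flows [0->2,0=4,1=3,4->2,3->4] -> levels [5 8 6 7 6]
Step 5: flows [2->0,4->0,1->3,2=4,3->4] -> levels [7 7 5 7 6]
Step 6: flows [0->2,0->4,1=3,4->2,3->4] -> levels [5 7 7 6 7]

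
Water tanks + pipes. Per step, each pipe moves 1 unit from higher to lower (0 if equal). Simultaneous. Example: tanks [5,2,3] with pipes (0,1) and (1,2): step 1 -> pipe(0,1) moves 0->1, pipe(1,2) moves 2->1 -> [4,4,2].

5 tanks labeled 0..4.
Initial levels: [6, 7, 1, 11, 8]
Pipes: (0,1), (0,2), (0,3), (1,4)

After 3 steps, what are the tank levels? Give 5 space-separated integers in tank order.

Step 1: flows [1->0,0->2,3->0,4->1] -> levels [7 7 2 10 7]
Step 2: flows [0=1,0->2,3->0,1=4] -> levels [7 7 3 9 7]
Step 3: flows [0=1,0->2,3->0,1=4] -> levels [7 7 4 8 7]

Answer: 7 7 4 8 7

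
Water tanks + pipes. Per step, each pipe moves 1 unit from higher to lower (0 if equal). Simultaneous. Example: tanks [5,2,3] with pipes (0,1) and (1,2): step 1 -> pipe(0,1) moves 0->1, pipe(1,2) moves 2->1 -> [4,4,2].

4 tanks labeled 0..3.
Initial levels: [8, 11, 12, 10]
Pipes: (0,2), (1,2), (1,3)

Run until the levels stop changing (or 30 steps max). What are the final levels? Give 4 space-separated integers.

Step 1: flows [2->0,2->1,1->3] -> levels [9 11 10 11]
Step 2: flows [2->0,1->2,1=3] -> levels [10 10 10 11]
Step 3: flows [0=2,1=2,3->1] -> levels [10 11 10 10]
Step 4: flows [0=2,1->2,1->3] -> levels [10 9 11 11]
Step 5: flows [2->0,2->1,3->1] -> levels [11 11 9 10]
Step 6: flows [0->2,1->2,1->3] -> levels [10 9 11 11]
  -> period-2 cycle: step 6 state = step 4 state; never stabilizes
  -> state at step 30: (30-4) mod 2 = 0, same as step 4 -> [10 9 11 11]

Answer: 10 9 11 11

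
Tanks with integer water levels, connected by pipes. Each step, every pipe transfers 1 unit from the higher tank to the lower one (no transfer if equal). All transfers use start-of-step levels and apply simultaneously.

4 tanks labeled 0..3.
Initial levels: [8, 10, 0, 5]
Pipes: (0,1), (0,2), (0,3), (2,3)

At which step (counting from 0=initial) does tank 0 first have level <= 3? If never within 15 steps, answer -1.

Answer: -1

Derivation:
Step 1: flows [1->0,0->2,0->3,3->2] -> levels [7 9 2 5]
Step 2: flows [1->0,0->2,0->3,3->2] -> levels [6 8 4 5]
Step 3: flows [1->0,0->2,0->3,3->2] -> levels [5 7 6 5]
Step 4: flows [1->0,2->0,0=3,2->3] -> levels [7 6 4 6]
Step 5: flows [0->1,0->2,0->3,3->2] -> levels [4 7 6 6]
Step 6: flows [1->0,2->0,3->0,2=3] -> levels [7 6 5 5]
Step 7: flows [0->1,0->2,0->3,2=3] -> levels [4 7 6 6]
  -> period-2 cycle (repeats step 5); tank 0 never drops to <=3
Tank 0 never reaches <=3 within 15 steps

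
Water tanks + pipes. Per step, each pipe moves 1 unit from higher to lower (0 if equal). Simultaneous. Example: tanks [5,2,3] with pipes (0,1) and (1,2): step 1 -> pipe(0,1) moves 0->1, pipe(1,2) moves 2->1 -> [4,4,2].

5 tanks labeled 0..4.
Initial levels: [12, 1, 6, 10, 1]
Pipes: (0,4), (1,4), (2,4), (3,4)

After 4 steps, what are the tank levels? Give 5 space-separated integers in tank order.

Answer: 8 4 6 6 6

Derivation:
Step 1: flows [0->4,1=4,2->4,3->4] -> levels [11 1 5 9 4]
Step 2: flows [0->4,4->1,2->4,3->4] -> levels [10 2 4 8 6]
Step 3: flows [0->4,4->1,4->2,3->4] -> levels [9 3 5 7 6]
Step 4: flows [0->4,4->1,4->2,3->4] -> levels [8 4 6 6 6]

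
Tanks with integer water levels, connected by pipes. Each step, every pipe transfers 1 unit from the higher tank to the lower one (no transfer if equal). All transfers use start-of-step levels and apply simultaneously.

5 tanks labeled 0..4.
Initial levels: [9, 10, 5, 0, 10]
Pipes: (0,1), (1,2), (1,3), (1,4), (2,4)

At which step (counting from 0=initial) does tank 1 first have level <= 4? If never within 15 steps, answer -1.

Answer: 7

Derivation:
Step 1: flows [1->0,1->2,1->3,1=4,4->2] -> levels [10 7 7 1 9]
Step 2: flows [0->1,1=2,1->3,4->1,4->2] -> levels [9 8 8 2 7]
Step 3: flows [0->1,1=2,1->3,1->4,2->4] -> levels [8 7 7 3 9]
Step 4: flows [0->1,1=2,1->3,4->1,4->2] -> levels [7 8 8 4 7]
Step 5: flows [1->0,1=2,1->3,1->4,2->4] -> levels [8 5 7 5 9]
Step 6: flows [0->1,2->1,1=3,4->1,4->2] -> levels [7 8 7 5 7]
Step 7: flows [1->0,1->2,1->3,1->4,2=4] -> levels [8 4 8 6 8]
Tank 1 first reaches <=4 at step 7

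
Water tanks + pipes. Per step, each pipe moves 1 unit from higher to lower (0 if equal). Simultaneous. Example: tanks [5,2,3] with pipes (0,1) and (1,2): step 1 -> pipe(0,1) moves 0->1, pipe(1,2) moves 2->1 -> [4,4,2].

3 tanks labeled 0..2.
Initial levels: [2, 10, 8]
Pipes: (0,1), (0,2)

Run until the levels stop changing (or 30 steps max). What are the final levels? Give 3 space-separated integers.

Answer: 6 7 7

Derivation:
Step 1: flows [1->0,2->0] -> levels [4 9 7]
Step 2: flows [1->0,2->0] -> levels [6 8 6]
Step 3: flows [1->0,0=2] -> levels [7 7 6]
Step 4: flows [0=1,0->2] -> levels [6 7 7]
Step 5: flows [1->0,2->0] -> levels [8 6 6]
Step 6: flows [0->1,0->2] -> levels [6 7 7]
  -> period-2 cycle: step 6 state = step 4 state; never stabilizes
  -> state at step 30: (30-4) mod 2 = 0, same as step 4 -> [6 7 7]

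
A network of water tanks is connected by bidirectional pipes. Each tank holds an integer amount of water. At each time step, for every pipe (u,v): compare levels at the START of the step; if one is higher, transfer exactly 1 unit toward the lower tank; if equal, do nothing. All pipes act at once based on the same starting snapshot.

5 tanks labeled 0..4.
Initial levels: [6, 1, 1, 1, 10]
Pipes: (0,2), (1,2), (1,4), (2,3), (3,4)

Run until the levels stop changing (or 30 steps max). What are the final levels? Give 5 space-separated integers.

Answer: 4 5 3 5 2

Derivation:
Step 1: flows [0->2,1=2,4->1,2=3,4->3] -> levels [5 2 2 2 8]
Step 2: flows [0->2,1=2,4->1,2=3,4->3] -> levels [4 3 3 3 6]
Step 3: flows [0->2,1=2,4->1,2=3,4->3] -> levels [3 4 4 4 4]
Step 4: flows [2->0,1=2,1=4,2=3,3=4] -> levels [4 4 3 4 4]
Step 5: flows [0->2,1->2,1=4,3->2,3=4] -> levels [3 3 6 3 4]
Step 6: flows [2->0,2->1,4->1,2->3,4->3] -> levels [4 5 3 5 2]
Step 7: flows [0->2,1->2,1->4,3->2,3->4] -> levels [3 3 6 3 4]
  -> period-2 cycle: step 7 state = step 5 state; never stabilizes
  -> state at step 30: (30-5) mod 2 = 1, same as step 6 -> [4 5 3 5 2]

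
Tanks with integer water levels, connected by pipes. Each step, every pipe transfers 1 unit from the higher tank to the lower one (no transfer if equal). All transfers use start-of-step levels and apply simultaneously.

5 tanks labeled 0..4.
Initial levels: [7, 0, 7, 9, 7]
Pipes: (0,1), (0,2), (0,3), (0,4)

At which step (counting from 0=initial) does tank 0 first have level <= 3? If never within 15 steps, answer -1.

Answer: -1

Derivation:
Step 1: flows [0->1,0=2,3->0,0=4] -> levels [7 1 7 8 7]
Step 2: flows [0->1,0=2,3->0,0=4] -> levels [7 2 7 7 7]
Step 3: flows [0->1,0=2,0=3,0=4] -> levels [6 3 7 7 7]
Step 4: flows [0->1,2->0,3->0,4->0] -> levels [8 4 6 6 6]
Step 5: flows [0->1,0->2,0->3,0->4] -> levels [4 5 7 7 7]
Step 6: flows [1->0,2->0,3->0,4->0] -> levels [8 4 6 6 6]
  -> period-2 cycle (repeats step 4); tank 0 never drops to <=3
Tank 0 never reaches <=3 within 15 steps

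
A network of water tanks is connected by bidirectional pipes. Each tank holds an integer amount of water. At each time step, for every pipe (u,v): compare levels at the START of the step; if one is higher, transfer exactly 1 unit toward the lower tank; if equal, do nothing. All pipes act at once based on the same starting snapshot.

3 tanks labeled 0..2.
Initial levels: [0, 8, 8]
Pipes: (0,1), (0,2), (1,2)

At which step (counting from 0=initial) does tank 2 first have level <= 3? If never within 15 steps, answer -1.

Step 1: flows [1->0,2->0,1=2] -> levels [2 7 7]
Step 2: flows [1->0,2->0,1=2] -> levels [4 6 6]
Step 3: flows [1->0,2->0,1=2] -> levels [6 5 5]
Step 4: flows [0->1,0->2,1=2] -> levels [4 6 6]
  -> period-2 cycle (repeats step 2); tank 2 never drops to <=3
Tank 2 never reaches <=3 within 15 steps

Answer: -1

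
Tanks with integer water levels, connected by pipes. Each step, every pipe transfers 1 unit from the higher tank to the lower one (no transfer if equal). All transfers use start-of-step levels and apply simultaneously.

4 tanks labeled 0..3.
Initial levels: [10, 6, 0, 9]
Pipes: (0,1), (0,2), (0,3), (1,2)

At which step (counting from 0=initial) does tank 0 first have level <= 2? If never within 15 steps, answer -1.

Answer: -1

Derivation:
Step 1: flows [0->1,0->2,0->3,1->2] -> levels [7 6 2 10]
Step 2: flows [0->1,0->2,3->0,1->2] -> levels [6 6 4 9]
Step 3: flows [0=1,0->2,3->0,1->2] -> levels [6 5 6 8]
Step 4: flows [0->1,0=2,3->0,2->1] -> levels [6 7 5 7]
Step 5: flows [1->0,0->2,3->0,1->2] -> levels [7 5 7 6]
Step 6: flows [0->1,0=2,0->3,2->1] -> levels [5 7 6 7]
Step 7: flows [1->0,2->0,3->0,1->2] -> levels [8 5 6 6]
Step 8: flows [0->1,0->2,0->3,2->1] -> levels [5 7 6 7]
  -> period-2 cycle (repeats step 6); tank 0 never drops to <=2
Tank 0 never reaches <=2 within 15 steps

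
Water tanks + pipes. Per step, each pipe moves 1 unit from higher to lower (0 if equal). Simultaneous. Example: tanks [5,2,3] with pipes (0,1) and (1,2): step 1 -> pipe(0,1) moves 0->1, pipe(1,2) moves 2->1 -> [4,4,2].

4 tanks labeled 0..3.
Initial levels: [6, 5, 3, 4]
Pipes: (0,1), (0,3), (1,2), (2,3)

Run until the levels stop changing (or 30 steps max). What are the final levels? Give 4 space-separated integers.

Answer: 5 4 4 5

Derivation:
Step 1: flows [0->1,0->3,1->2,3->2] -> levels [4 5 5 4]
Step 2: flows [1->0,0=3,1=2,2->3] -> levels [5 4 4 5]
Step 3: flows [0->1,0=3,1=2,3->2] -> levels [4 5 5 4]
  -> period-2 cycle: step 3 state = step 1 state; never stabilizes
  -> state at step 30: (30-1) mod 2 = 1, same as step 2 -> [5 4 4 5]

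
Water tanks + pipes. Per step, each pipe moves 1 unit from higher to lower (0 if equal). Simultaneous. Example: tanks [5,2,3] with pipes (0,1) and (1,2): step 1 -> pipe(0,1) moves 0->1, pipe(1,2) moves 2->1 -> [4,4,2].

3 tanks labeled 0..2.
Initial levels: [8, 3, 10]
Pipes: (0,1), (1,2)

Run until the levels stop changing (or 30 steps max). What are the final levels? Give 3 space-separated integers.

Step 1: flows [0->1,2->1] -> levels [7 5 9]
Step 2: flows [0->1,2->1] -> levels [6 7 8]
Step 3: flows [1->0,2->1] -> levels [7 7 7]
Step 4: flows [0=1,1=2] -> levels [7 7 7]
  -> stable (no change)

Answer: 7 7 7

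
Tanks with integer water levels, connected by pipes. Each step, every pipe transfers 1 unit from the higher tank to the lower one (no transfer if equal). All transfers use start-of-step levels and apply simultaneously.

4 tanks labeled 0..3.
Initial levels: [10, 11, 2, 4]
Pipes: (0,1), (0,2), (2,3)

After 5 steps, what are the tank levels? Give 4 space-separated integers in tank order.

Step 1: flows [1->0,0->2,3->2] -> levels [10 10 4 3]
Step 2: flows [0=1,0->2,2->3] -> levels [9 10 4 4]
Step 3: flows [1->0,0->2,2=3] -> levels [9 9 5 4]
Step 4: flows [0=1,0->2,2->3] -> levels [8 9 5 5]
Step 5: flows [1->0,0->2,2=3] -> levels [8 8 6 5]

Answer: 8 8 6 5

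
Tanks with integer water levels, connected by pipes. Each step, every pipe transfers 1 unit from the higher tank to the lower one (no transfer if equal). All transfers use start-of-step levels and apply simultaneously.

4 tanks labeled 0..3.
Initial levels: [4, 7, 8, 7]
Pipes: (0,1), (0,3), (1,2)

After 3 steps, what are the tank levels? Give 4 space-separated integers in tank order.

Step 1: flows [1->0,3->0,2->1] -> levels [6 7 7 6]
Step 2: flows [1->0,0=3,1=2] -> levels [7 6 7 6]
Step 3: flows [0->1,0->3,2->1] -> levels [5 8 6 7]

Answer: 5 8 6 7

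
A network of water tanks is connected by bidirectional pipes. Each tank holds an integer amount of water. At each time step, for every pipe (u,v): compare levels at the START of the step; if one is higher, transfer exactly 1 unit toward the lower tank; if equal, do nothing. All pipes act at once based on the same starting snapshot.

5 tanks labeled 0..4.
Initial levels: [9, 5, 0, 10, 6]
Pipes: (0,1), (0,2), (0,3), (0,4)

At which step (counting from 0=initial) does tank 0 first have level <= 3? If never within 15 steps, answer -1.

Answer: -1

Derivation:
Step 1: flows [0->1,0->2,3->0,0->4] -> levels [7 6 1 9 7]
Step 2: flows [0->1,0->2,3->0,0=4] -> levels [6 7 2 8 7]
Step 3: flows [1->0,0->2,3->0,4->0] -> levels [8 6 3 7 6]
Step 4: flows [0->1,0->2,0->3,0->4] -> levels [4 7 4 8 7]
Step 5: flows [1->0,0=2,3->0,4->0] -> levels [7 6 4 7 6]
Step 6: flows [0->1,0->2,0=3,0->4] -> levels [4 7 5 7 7]
Step 7: flows [1->0,2->0,3->0,4->0] -> levels [8 6 4 6 6]
Step 8: flows [0->1,0->2,0->3,0->4] -> levels [4 7 5 7 7]
  -> period-2 cycle (repeats step 6); tank 0 never drops to <=3
Tank 0 never reaches <=3 within 15 steps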